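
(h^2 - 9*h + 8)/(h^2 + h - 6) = (h^2 - 9*h + 8)/(h^2 + h - 6)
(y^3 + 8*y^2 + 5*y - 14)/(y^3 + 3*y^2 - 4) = (y + 7)/(y + 2)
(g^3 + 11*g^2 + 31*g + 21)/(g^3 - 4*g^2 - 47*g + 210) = (g^2 + 4*g + 3)/(g^2 - 11*g + 30)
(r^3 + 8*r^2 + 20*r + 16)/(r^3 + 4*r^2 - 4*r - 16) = (r + 2)/(r - 2)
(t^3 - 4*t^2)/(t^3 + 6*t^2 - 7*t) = t*(t - 4)/(t^2 + 6*t - 7)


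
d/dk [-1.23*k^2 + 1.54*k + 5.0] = 1.54 - 2.46*k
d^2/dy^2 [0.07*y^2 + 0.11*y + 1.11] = 0.140000000000000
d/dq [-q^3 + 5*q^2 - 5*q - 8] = -3*q^2 + 10*q - 5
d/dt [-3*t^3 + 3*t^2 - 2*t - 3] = -9*t^2 + 6*t - 2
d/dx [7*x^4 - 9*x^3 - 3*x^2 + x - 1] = 28*x^3 - 27*x^2 - 6*x + 1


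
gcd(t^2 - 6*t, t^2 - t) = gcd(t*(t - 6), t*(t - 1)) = t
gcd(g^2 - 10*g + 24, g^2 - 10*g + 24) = g^2 - 10*g + 24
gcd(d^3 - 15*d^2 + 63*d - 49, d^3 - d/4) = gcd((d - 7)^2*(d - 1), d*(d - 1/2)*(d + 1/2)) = 1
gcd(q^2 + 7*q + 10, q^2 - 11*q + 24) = 1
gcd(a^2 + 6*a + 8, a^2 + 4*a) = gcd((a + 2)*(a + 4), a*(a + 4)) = a + 4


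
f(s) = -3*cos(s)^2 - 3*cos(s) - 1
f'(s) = 6*sin(s)*cos(s) + 3*sin(s)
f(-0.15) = -6.90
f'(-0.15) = -1.33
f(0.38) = -6.37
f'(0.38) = 3.18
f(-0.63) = -5.38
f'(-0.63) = -4.62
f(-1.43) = -1.48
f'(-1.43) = -3.80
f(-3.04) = -0.98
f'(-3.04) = 0.30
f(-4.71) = -0.99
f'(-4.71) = 2.99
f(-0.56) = -5.70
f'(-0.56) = -4.29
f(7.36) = -3.10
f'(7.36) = 5.15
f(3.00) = -0.97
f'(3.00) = -0.41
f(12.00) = -5.67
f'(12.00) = -4.33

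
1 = 1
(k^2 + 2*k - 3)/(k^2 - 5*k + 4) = (k + 3)/(k - 4)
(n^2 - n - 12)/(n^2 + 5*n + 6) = (n - 4)/(n + 2)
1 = 1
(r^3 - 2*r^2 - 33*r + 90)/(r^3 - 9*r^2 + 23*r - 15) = (r + 6)/(r - 1)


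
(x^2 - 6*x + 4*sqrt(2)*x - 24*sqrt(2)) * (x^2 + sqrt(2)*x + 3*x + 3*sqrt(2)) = x^4 - 3*x^3 + 5*sqrt(2)*x^3 - 15*sqrt(2)*x^2 - 10*x^2 - 90*sqrt(2)*x - 24*x - 144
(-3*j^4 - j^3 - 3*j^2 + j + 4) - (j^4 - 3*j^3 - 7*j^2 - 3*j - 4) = -4*j^4 + 2*j^3 + 4*j^2 + 4*j + 8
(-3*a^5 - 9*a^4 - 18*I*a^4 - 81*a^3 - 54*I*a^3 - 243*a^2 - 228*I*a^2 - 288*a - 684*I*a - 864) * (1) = -3*a^5 - 9*a^4 - 18*I*a^4 - 81*a^3 - 54*I*a^3 - 243*a^2 - 228*I*a^2 - 288*a - 684*I*a - 864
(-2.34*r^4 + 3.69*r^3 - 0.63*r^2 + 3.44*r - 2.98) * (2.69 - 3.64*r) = 8.5176*r^5 - 19.7262*r^4 + 12.2193*r^3 - 14.2163*r^2 + 20.1008*r - 8.0162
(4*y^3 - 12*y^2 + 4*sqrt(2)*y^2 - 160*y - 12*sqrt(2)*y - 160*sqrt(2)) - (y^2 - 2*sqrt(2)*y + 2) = 4*y^3 - 13*y^2 + 4*sqrt(2)*y^2 - 160*y - 10*sqrt(2)*y - 160*sqrt(2) - 2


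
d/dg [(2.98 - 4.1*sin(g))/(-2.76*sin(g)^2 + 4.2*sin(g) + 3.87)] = (-11.316*sin(g)^2 + 16.4496*sin(g) - 28.383)*cos(g)/(7.6176*sin(g)^4 - 23.184*sin(g)^3 - 3.7224*sin(g)^2 + 32.508*sin(g) + 14.9769)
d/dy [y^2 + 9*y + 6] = 2*y + 9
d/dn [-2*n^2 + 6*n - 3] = 6 - 4*n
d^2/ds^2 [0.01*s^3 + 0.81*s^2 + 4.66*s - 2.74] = 0.06*s + 1.62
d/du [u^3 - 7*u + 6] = 3*u^2 - 7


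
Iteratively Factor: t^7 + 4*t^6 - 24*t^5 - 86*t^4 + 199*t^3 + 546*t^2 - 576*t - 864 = (t + 4)*(t^6 - 24*t^4 + 10*t^3 + 159*t^2 - 90*t - 216) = (t - 3)*(t + 4)*(t^5 + 3*t^4 - 15*t^3 - 35*t^2 + 54*t + 72) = (t - 3)*(t + 3)*(t + 4)*(t^4 - 15*t^2 + 10*t + 24) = (t - 3)*(t + 1)*(t + 3)*(t + 4)*(t^3 - t^2 - 14*t + 24) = (t - 3)*(t - 2)*(t + 1)*(t + 3)*(t + 4)*(t^2 + t - 12) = (t - 3)^2*(t - 2)*(t + 1)*(t + 3)*(t + 4)*(t + 4)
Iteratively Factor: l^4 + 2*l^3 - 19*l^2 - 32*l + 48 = (l + 3)*(l^3 - l^2 - 16*l + 16) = (l + 3)*(l + 4)*(l^2 - 5*l + 4) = (l - 4)*(l + 3)*(l + 4)*(l - 1)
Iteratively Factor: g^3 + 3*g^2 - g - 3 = (g - 1)*(g^2 + 4*g + 3) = (g - 1)*(g + 3)*(g + 1)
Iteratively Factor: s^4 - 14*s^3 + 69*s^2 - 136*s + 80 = (s - 1)*(s^3 - 13*s^2 + 56*s - 80) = (s - 5)*(s - 1)*(s^2 - 8*s + 16) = (s - 5)*(s - 4)*(s - 1)*(s - 4)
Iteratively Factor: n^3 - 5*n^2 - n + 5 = (n + 1)*(n^2 - 6*n + 5) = (n - 1)*(n + 1)*(n - 5)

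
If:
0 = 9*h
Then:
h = 0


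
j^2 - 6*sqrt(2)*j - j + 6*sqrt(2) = (j - 1)*(j - 6*sqrt(2))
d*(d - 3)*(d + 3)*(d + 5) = d^4 + 5*d^3 - 9*d^2 - 45*d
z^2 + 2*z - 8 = (z - 2)*(z + 4)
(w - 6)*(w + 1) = w^2 - 5*w - 6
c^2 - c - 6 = (c - 3)*(c + 2)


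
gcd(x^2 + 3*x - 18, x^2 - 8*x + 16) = 1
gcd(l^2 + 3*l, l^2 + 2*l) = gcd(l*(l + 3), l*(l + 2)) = l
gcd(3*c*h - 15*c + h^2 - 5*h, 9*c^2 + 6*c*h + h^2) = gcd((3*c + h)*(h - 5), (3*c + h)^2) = 3*c + h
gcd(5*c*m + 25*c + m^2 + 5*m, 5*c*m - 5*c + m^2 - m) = 5*c + m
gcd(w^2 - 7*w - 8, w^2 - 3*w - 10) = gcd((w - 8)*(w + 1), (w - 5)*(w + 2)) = 1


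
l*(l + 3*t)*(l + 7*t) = l^3 + 10*l^2*t + 21*l*t^2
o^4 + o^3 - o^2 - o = o*(o - 1)*(o + 1)^2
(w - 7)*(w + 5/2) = w^2 - 9*w/2 - 35/2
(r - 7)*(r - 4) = r^2 - 11*r + 28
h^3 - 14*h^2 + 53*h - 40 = (h - 8)*(h - 5)*(h - 1)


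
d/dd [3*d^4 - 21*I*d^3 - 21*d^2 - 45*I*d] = 12*d^3 - 63*I*d^2 - 42*d - 45*I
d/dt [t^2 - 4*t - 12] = 2*t - 4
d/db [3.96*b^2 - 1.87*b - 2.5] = 7.92*b - 1.87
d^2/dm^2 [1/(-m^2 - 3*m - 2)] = 2*(m^2 + 3*m - (2*m + 3)^2 + 2)/(m^2 + 3*m + 2)^3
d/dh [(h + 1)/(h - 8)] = -9/(h - 8)^2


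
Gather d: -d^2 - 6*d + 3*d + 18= -d^2 - 3*d + 18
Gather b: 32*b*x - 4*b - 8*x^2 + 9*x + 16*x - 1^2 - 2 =b*(32*x - 4) - 8*x^2 + 25*x - 3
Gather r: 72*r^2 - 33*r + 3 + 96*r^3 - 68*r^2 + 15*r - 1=96*r^3 + 4*r^2 - 18*r + 2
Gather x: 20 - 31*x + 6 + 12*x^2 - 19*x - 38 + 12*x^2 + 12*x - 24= 24*x^2 - 38*x - 36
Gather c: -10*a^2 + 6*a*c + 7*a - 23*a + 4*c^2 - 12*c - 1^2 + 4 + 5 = -10*a^2 - 16*a + 4*c^2 + c*(6*a - 12) + 8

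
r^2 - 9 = (r - 3)*(r + 3)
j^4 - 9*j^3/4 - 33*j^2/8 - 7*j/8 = j*(j - 7/2)*(j + 1/4)*(j + 1)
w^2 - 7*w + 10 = (w - 5)*(w - 2)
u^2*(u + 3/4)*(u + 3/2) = u^4 + 9*u^3/4 + 9*u^2/8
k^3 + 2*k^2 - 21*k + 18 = (k - 3)*(k - 1)*(k + 6)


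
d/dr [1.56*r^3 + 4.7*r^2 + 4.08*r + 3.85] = 4.68*r^2 + 9.4*r + 4.08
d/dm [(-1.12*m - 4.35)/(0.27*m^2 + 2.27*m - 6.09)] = (0.3024*m^2 + 2.349*m + 16.6953)/(0.0729*m^4 + 1.2258*m^3 + 1.8643*m^2 - 27.6486*m + 37.0881)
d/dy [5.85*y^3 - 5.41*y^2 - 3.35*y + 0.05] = 17.55*y^2 - 10.82*y - 3.35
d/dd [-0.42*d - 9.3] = -0.420000000000000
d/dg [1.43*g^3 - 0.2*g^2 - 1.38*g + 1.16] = 4.29*g^2 - 0.4*g - 1.38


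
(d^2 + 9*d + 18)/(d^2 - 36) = (d + 3)/(d - 6)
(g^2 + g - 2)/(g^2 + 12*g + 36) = (g^2 + g - 2)/(g^2 + 12*g + 36)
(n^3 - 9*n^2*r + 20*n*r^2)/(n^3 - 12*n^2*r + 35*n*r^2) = (-n + 4*r)/(-n + 7*r)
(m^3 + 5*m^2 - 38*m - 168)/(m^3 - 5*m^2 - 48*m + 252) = (m + 4)/(m - 6)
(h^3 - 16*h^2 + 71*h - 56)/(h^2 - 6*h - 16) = (h^2 - 8*h + 7)/(h + 2)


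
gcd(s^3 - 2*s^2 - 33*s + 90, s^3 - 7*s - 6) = s - 3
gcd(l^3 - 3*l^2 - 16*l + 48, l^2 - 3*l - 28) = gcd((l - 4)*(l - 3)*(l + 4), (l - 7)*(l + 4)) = l + 4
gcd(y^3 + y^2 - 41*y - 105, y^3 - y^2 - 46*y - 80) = y + 5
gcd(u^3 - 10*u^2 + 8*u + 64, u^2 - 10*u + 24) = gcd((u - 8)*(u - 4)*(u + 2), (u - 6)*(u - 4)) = u - 4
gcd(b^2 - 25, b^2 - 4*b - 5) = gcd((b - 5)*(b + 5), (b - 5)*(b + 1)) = b - 5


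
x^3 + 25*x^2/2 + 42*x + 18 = (x + 1/2)*(x + 6)^2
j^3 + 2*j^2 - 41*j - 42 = (j - 6)*(j + 1)*(j + 7)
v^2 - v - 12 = (v - 4)*(v + 3)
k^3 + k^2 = k^2*(k + 1)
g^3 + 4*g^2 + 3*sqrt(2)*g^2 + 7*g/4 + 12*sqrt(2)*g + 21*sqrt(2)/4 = (g + 1/2)*(g + 7/2)*(g + 3*sqrt(2))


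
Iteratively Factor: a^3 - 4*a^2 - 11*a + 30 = (a + 3)*(a^2 - 7*a + 10) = (a - 2)*(a + 3)*(a - 5)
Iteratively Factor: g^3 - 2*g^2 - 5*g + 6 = (g - 3)*(g^2 + g - 2) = (g - 3)*(g + 2)*(g - 1)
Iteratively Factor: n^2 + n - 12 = (n + 4)*(n - 3)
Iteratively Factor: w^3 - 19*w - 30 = (w - 5)*(w^2 + 5*w + 6) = (w - 5)*(w + 3)*(w + 2)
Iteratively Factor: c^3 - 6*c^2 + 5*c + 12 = (c + 1)*(c^2 - 7*c + 12) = (c - 3)*(c + 1)*(c - 4)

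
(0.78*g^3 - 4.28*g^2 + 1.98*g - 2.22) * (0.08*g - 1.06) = 0.0624*g^4 - 1.1692*g^3 + 4.6952*g^2 - 2.2764*g + 2.3532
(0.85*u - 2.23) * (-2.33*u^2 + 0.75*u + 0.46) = -1.9805*u^3 + 5.8334*u^2 - 1.2815*u - 1.0258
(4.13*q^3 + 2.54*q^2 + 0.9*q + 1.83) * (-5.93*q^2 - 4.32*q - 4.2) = -24.4909*q^5 - 32.9038*q^4 - 33.6558*q^3 - 25.4079*q^2 - 11.6856*q - 7.686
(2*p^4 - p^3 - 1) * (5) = 10*p^4 - 5*p^3 - 5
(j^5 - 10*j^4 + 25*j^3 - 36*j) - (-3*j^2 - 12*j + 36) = j^5 - 10*j^4 + 25*j^3 + 3*j^2 - 24*j - 36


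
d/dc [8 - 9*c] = -9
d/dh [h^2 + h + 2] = 2*h + 1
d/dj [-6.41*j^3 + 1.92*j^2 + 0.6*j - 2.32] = -19.23*j^2 + 3.84*j + 0.6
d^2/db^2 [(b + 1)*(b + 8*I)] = 2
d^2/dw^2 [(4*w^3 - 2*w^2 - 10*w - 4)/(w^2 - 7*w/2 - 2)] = 80/(w^3 - 12*w^2 + 48*w - 64)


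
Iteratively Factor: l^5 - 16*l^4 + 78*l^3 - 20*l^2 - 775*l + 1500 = (l + 3)*(l^4 - 19*l^3 + 135*l^2 - 425*l + 500) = (l - 5)*(l + 3)*(l^3 - 14*l^2 + 65*l - 100) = (l - 5)*(l - 4)*(l + 3)*(l^2 - 10*l + 25) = (l - 5)^2*(l - 4)*(l + 3)*(l - 5)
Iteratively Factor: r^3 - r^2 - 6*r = (r - 3)*(r^2 + 2*r) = r*(r - 3)*(r + 2)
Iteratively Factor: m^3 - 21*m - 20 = (m + 4)*(m^2 - 4*m - 5) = (m + 1)*(m + 4)*(m - 5)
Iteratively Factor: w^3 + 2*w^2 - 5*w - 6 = (w + 1)*(w^2 + w - 6) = (w - 2)*(w + 1)*(w + 3)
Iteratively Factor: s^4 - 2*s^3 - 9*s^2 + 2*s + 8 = (s + 1)*(s^3 - 3*s^2 - 6*s + 8) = (s - 1)*(s + 1)*(s^2 - 2*s - 8) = (s - 1)*(s + 1)*(s + 2)*(s - 4)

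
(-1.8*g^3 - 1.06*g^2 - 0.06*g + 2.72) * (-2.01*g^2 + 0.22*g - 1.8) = 3.618*g^5 + 1.7346*g^4 + 3.1274*g^3 - 3.5724*g^2 + 0.7064*g - 4.896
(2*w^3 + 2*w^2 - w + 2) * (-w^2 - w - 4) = -2*w^5 - 4*w^4 - 9*w^3 - 9*w^2 + 2*w - 8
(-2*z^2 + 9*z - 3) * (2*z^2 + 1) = -4*z^4 + 18*z^3 - 8*z^2 + 9*z - 3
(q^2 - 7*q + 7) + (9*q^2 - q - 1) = 10*q^2 - 8*q + 6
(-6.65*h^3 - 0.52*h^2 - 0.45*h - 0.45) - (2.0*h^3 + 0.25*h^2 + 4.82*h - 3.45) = -8.65*h^3 - 0.77*h^2 - 5.27*h + 3.0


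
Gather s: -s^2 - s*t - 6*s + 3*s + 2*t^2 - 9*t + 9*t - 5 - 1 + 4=-s^2 + s*(-t - 3) + 2*t^2 - 2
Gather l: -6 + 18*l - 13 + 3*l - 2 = 21*l - 21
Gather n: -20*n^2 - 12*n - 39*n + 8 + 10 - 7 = -20*n^2 - 51*n + 11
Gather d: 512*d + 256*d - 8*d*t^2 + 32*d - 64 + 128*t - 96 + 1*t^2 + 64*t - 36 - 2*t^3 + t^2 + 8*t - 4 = d*(800 - 8*t^2) - 2*t^3 + 2*t^2 + 200*t - 200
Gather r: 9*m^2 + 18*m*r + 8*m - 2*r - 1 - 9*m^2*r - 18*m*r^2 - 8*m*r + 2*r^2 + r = 9*m^2 + 8*m + r^2*(2 - 18*m) + r*(-9*m^2 + 10*m - 1) - 1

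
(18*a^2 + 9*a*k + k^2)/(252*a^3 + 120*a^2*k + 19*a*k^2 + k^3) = (3*a + k)/(42*a^2 + 13*a*k + k^2)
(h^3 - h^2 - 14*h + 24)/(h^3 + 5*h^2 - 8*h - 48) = (h - 2)/(h + 4)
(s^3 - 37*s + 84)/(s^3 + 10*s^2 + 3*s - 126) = (s - 4)/(s + 6)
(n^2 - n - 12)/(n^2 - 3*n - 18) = (n - 4)/(n - 6)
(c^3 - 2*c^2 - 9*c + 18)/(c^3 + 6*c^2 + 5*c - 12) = (c^2 - 5*c + 6)/(c^2 + 3*c - 4)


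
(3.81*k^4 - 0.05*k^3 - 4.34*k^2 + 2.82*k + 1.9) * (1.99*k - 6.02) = 7.5819*k^5 - 23.0357*k^4 - 8.3356*k^3 + 31.7386*k^2 - 13.1954*k - 11.438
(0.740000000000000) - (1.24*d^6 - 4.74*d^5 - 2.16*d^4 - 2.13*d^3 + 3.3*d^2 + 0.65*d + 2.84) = -1.24*d^6 + 4.74*d^5 + 2.16*d^4 + 2.13*d^3 - 3.3*d^2 - 0.65*d - 2.1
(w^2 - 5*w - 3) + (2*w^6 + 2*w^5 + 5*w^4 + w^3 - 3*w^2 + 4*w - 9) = 2*w^6 + 2*w^5 + 5*w^4 + w^3 - 2*w^2 - w - 12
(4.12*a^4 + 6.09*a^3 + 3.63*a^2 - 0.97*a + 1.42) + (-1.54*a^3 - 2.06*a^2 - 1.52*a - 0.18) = 4.12*a^4 + 4.55*a^3 + 1.57*a^2 - 2.49*a + 1.24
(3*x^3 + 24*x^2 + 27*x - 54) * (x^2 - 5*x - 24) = 3*x^5 + 9*x^4 - 165*x^3 - 765*x^2 - 378*x + 1296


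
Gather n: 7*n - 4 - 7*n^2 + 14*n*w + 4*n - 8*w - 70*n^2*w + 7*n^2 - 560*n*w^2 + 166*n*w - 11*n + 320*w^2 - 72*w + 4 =-70*n^2*w + n*(-560*w^2 + 180*w) + 320*w^2 - 80*w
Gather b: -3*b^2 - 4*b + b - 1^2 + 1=-3*b^2 - 3*b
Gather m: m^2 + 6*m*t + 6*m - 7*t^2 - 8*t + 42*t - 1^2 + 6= m^2 + m*(6*t + 6) - 7*t^2 + 34*t + 5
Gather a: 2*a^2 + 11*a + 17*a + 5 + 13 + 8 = 2*a^2 + 28*a + 26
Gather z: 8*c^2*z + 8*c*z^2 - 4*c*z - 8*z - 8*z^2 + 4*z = z^2*(8*c - 8) + z*(8*c^2 - 4*c - 4)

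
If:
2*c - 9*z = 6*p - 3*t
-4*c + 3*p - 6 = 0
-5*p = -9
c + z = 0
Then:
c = -3/20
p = 9/5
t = 83/20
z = 3/20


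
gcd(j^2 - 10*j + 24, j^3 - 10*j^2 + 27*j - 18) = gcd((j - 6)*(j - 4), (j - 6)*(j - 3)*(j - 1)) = j - 6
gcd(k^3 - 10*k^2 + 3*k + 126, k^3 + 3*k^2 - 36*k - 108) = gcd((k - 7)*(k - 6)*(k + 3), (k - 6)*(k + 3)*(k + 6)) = k^2 - 3*k - 18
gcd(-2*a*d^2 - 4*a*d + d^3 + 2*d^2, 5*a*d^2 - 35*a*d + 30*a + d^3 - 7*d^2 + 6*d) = 1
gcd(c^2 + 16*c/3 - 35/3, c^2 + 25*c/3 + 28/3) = c + 7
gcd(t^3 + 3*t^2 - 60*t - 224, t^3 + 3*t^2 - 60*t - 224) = t^3 + 3*t^2 - 60*t - 224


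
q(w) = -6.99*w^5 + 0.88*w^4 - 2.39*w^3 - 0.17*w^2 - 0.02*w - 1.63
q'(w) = -34.95*w^4 + 3.52*w^3 - 7.17*w^2 - 0.34*w - 0.02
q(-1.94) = 219.77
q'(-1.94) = -547.10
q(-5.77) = 46132.37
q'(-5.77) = -39652.14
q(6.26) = -66440.17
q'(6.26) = -53091.21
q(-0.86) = 3.55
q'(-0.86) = -26.39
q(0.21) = -1.66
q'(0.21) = -0.44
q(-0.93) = 5.69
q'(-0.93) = -34.88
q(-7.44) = 163015.98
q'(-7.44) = -108931.56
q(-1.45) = 54.02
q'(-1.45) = -179.83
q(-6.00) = 56003.33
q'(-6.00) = -46311.62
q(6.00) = -53737.87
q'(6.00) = -44795.06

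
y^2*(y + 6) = y^3 + 6*y^2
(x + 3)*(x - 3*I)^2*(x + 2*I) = x^4 + 3*x^3 - 4*I*x^3 + 3*x^2 - 12*I*x^2 + 9*x - 18*I*x - 54*I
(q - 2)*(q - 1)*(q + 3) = q^3 - 7*q + 6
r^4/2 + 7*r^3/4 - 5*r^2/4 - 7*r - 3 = (r/2 + 1/4)*(r - 2)*(r + 2)*(r + 3)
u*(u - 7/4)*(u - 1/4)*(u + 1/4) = u^4 - 7*u^3/4 - u^2/16 + 7*u/64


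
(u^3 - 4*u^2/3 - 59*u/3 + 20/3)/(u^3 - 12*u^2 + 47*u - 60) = (3*u^2 + 11*u - 4)/(3*(u^2 - 7*u + 12))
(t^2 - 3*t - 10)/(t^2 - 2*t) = (t^2 - 3*t - 10)/(t*(t - 2))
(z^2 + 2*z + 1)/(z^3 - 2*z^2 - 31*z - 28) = (z + 1)/(z^2 - 3*z - 28)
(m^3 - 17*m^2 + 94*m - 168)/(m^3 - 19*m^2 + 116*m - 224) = (m - 6)/(m - 8)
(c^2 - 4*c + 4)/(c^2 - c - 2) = (c - 2)/(c + 1)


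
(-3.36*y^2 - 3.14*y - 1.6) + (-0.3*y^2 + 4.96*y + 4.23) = -3.66*y^2 + 1.82*y + 2.63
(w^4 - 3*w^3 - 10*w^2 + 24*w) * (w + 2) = w^5 - w^4 - 16*w^3 + 4*w^2 + 48*w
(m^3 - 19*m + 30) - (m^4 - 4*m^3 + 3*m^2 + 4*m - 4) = -m^4 + 5*m^3 - 3*m^2 - 23*m + 34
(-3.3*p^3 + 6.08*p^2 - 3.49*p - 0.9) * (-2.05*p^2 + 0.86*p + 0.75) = 6.765*p^5 - 15.302*p^4 + 9.9083*p^3 + 3.4036*p^2 - 3.3915*p - 0.675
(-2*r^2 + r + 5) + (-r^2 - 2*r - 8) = -3*r^2 - r - 3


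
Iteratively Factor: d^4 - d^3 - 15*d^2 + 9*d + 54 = (d + 3)*(d^3 - 4*d^2 - 3*d + 18) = (d + 2)*(d + 3)*(d^2 - 6*d + 9) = (d - 3)*(d + 2)*(d + 3)*(d - 3)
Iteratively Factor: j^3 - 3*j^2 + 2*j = (j - 1)*(j^2 - 2*j) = j*(j - 1)*(j - 2)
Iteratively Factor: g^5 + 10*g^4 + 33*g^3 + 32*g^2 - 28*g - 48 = (g - 1)*(g^4 + 11*g^3 + 44*g^2 + 76*g + 48) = (g - 1)*(g + 4)*(g^3 + 7*g^2 + 16*g + 12) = (g - 1)*(g + 2)*(g + 4)*(g^2 + 5*g + 6) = (g - 1)*(g + 2)*(g + 3)*(g + 4)*(g + 2)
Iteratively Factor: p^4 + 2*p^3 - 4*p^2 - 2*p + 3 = (p - 1)*(p^3 + 3*p^2 - p - 3) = (p - 1)*(p + 3)*(p^2 - 1) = (p - 1)^2*(p + 3)*(p + 1)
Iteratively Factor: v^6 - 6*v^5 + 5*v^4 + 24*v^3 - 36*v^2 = (v)*(v^5 - 6*v^4 + 5*v^3 + 24*v^2 - 36*v) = v^2*(v^4 - 6*v^3 + 5*v^2 + 24*v - 36) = v^2*(v + 2)*(v^3 - 8*v^2 + 21*v - 18) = v^2*(v - 3)*(v + 2)*(v^2 - 5*v + 6) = v^2*(v - 3)^2*(v + 2)*(v - 2)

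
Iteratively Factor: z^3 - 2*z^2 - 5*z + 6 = (z - 3)*(z^2 + z - 2) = (z - 3)*(z - 1)*(z + 2)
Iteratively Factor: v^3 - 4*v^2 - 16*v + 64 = (v - 4)*(v^2 - 16) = (v - 4)^2*(v + 4)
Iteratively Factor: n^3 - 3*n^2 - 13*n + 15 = (n - 5)*(n^2 + 2*n - 3) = (n - 5)*(n + 3)*(n - 1)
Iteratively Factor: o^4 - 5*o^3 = (o - 5)*(o^3) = o*(o - 5)*(o^2) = o^2*(o - 5)*(o)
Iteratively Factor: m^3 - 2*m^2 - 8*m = (m)*(m^2 - 2*m - 8) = m*(m - 4)*(m + 2)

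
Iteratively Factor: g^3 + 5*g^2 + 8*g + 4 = (g + 1)*(g^2 + 4*g + 4) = (g + 1)*(g + 2)*(g + 2)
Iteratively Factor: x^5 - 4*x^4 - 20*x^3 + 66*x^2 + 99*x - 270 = (x + 3)*(x^4 - 7*x^3 + x^2 + 63*x - 90) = (x - 2)*(x + 3)*(x^3 - 5*x^2 - 9*x + 45) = (x - 2)*(x + 3)^2*(x^2 - 8*x + 15) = (x - 5)*(x - 2)*(x + 3)^2*(x - 3)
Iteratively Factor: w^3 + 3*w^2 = (w + 3)*(w^2) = w*(w + 3)*(w)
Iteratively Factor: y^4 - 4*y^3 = (y)*(y^3 - 4*y^2) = y^2*(y^2 - 4*y) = y^3*(y - 4)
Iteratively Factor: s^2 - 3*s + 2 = (s - 1)*(s - 2)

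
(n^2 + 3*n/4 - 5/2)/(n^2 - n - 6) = (n - 5/4)/(n - 3)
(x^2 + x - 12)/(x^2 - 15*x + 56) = (x^2 + x - 12)/(x^2 - 15*x + 56)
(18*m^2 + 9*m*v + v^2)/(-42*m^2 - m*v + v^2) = (3*m + v)/(-7*m + v)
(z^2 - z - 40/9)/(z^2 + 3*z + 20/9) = (3*z - 8)/(3*z + 4)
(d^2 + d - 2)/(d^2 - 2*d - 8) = (d - 1)/(d - 4)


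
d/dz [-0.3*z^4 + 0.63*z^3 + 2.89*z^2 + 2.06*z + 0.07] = -1.2*z^3 + 1.89*z^2 + 5.78*z + 2.06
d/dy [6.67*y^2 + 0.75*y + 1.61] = 13.34*y + 0.75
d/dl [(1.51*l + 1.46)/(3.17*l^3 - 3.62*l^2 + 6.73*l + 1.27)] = (-9.5734*l^3 - 8.4184*l^2 + 10.5704*l - 7.9081)/(10.0489*l^6 - 22.9508*l^5 + 55.7726*l^4 - 40.6734*l^3 + 36.0981*l^2 + 17.0942*l + 1.6129)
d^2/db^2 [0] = 0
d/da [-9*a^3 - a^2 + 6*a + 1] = -27*a^2 - 2*a + 6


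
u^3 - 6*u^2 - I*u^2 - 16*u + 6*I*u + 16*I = (u - 8)*(u + 2)*(u - I)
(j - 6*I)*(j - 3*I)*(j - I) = j^3 - 10*I*j^2 - 27*j + 18*I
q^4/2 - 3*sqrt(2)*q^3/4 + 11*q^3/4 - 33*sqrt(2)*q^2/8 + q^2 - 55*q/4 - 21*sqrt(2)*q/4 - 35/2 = (q/2 + sqrt(2)/2)*(q + 2)*(q + 7/2)*(q - 5*sqrt(2)/2)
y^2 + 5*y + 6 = (y + 2)*(y + 3)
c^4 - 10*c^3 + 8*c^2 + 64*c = c*(c - 8)*(c - 4)*(c + 2)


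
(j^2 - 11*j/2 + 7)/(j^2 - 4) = (j - 7/2)/(j + 2)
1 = 1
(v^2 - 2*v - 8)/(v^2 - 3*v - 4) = (v + 2)/(v + 1)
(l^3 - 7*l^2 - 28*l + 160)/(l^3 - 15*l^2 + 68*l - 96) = (l + 5)/(l - 3)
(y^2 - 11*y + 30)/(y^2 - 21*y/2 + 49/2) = 2*(y^2 - 11*y + 30)/(2*y^2 - 21*y + 49)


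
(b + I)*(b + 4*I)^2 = b^3 + 9*I*b^2 - 24*b - 16*I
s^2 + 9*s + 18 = (s + 3)*(s + 6)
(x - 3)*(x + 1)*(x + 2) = x^3 - 7*x - 6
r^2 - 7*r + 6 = (r - 6)*(r - 1)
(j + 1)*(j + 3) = j^2 + 4*j + 3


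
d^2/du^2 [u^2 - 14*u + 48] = 2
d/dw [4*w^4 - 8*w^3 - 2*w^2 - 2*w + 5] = 16*w^3 - 24*w^2 - 4*w - 2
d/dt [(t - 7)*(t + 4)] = 2*t - 3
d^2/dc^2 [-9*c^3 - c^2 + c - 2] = -54*c - 2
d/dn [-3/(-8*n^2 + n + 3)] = 3*(1 - 16*n)/(-8*n^2 + n + 3)^2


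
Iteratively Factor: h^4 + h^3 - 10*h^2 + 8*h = (h - 2)*(h^3 + 3*h^2 - 4*h) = (h - 2)*(h - 1)*(h^2 + 4*h) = h*(h - 2)*(h - 1)*(h + 4)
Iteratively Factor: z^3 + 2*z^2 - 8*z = (z)*(z^2 + 2*z - 8) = z*(z - 2)*(z + 4)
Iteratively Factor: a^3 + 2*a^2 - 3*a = (a)*(a^2 + 2*a - 3) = a*(a - 1)*(a + 3)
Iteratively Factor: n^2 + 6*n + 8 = (n + 2)*(n + 4)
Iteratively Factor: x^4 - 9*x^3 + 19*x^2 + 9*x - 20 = (x - 4)*(x^3 - 5*x^2 - x + 5) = (x - 4)*(x + 1)*(x^2 - 6*x + 5) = (x - 4)*(x - 1)*(x + 1)*(x - 5)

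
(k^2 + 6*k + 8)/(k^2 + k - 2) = (k + 4)/(k - 1)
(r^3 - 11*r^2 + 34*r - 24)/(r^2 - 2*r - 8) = (r^2 - 7*r + 6)/(r + 2)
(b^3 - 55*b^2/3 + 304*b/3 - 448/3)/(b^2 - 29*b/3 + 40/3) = (3*b^2 - 31*b + 56)/(3*b - 5)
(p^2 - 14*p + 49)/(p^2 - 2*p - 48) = (-p^2 + 14*p - 49)/(-p^2 + 2*p + 48)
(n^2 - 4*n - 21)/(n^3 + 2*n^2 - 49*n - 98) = (n + 3)/(n^2 + 9*n + 14)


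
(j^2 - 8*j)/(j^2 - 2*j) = (j - 8)/(j - 2)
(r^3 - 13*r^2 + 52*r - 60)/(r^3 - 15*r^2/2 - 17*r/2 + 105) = 2*(r - 2)/(2*r + 7)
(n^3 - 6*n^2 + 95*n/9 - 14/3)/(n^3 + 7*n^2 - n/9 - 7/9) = (9*n^3 - 54*n^2 + 95*n - 42)/(9*n^3 + 63*n^2 - n - 7)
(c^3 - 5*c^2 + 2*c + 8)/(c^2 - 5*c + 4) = (c^2 - c - 2)/(c - 1)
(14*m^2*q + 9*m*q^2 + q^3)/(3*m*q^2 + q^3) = (14*m^2 + 9*m*q + q^2)/(q*(3*m + q))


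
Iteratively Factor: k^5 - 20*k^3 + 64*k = (k - 2)*(k^4 + 2*k^3 - 16*k^2 - 32*k) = (k - 2)*(k + 2)*(k^3 - 16*k) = k*(k - 2)*(k + 2)*(k^2 - 16) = k*(k - 4)*(k - 2)*(k + 2)*(k + 4)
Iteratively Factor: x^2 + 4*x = (x + 4)*(x)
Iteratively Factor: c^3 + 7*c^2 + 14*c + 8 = (c + 1)*(c^2 + 6*c + 8) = (c + 1)*(c + 4)*(c + 2)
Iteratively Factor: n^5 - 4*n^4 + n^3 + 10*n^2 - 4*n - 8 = (n + 1)*(n^4 - 5*n^3 + 6*n^2 + 4*n - 8) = (n - 2)*(n + 1)*(n^3 - 3*n^2 + 4) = (n - 2)*(n + 1)^2*(n^2 - 4*n + 4) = (n - 2)^2*(n + 1)^2*(n - 2)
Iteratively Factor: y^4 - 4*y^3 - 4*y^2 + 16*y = (y + 2)*(y^3 - 6*y^2 + 8*y) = y*(y + 2)*(y^2 - 6*y + 8) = y*(y - 4)*(y + 2)*(y - 2)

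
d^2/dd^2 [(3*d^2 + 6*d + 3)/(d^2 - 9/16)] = 96*(512*d^3 + 1200*d^2 + 864*d + 225)/(4096*d^6 - 6912*d^4 + 3888*d^2 - 729)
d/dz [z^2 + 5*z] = 2*z + 5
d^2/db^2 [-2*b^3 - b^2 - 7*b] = -12*b - 2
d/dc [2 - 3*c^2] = -6*c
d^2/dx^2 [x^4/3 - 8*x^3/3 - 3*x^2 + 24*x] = 4*x^2 - 16*x - 6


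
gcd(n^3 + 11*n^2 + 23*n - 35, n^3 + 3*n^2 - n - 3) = n - 1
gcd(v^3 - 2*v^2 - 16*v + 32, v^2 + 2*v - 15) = 1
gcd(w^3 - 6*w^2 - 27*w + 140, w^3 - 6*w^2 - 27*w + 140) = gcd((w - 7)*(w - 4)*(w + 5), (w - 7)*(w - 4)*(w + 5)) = w^3 - 6*w^2 - 27*w + 140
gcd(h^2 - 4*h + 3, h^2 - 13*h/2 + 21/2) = h - 3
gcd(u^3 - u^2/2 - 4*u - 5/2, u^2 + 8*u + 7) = u + 1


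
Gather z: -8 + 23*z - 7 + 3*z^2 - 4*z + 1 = 3*z^2 + 19*z - 14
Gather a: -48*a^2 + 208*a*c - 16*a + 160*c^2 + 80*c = -48*a^2 + a*(208*c - 16) + 160*c^2 + 80*c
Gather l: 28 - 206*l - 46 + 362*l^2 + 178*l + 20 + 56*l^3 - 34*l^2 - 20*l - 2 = 56*l^3 + 328*l^2 - 48*l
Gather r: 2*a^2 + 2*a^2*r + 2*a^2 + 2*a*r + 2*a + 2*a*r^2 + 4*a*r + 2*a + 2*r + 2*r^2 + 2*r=4*a^2 + 4*a + r^2*(2*a + 2) + r*(2*a^2 + 6*a + 4)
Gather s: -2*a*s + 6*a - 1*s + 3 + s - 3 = -2*a*s + 6*a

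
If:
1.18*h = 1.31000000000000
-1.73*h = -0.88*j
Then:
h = 1.11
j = 2.18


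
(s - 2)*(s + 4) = s^2 + 2*s - 8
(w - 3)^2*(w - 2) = w^3 - 8*w^2 + 21*w - 18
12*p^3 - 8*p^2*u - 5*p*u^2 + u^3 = (-6*p + u)*(-p + u)*(2*p + u)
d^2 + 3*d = d*(d + 3)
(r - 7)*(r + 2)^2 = r^3 - 3*r^2 - 24*r - 28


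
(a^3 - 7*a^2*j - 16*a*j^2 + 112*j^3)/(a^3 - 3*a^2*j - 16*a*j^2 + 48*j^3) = (a - 7*j)/(a - 3*j)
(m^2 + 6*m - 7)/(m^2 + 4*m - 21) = (m - 1)/(m - 3)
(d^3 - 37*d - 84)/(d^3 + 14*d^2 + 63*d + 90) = (d^2 - 3*d - 28)/(d^2 + 11*d + 30)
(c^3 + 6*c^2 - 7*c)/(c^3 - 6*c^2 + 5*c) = (c + 7)/(c - 5)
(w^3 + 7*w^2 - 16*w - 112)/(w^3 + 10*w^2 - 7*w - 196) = (w + 4)/(w + 7)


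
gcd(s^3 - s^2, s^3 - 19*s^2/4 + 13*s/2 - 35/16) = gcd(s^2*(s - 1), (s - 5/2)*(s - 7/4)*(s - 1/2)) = 1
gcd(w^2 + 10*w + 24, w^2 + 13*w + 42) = w + 6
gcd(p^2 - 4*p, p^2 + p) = p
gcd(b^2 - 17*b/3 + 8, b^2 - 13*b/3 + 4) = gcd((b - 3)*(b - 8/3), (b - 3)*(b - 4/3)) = b - 3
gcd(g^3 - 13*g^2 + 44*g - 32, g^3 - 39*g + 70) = 1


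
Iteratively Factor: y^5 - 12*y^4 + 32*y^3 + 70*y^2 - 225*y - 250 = (y - 5)*(y^4 - 7*y^3 - 3*y^2 + 55*y + 50) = (y - 5)^2*(y^3 - 2*y^2 - 13*y - 10) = (y - 5)^2*(y + 1)*(y^2 - 3*y - 10) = (y - 5)^2*(y + 1)*(y + 2)*(y - 5)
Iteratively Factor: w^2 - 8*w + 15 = (w - 5)*(w - 3)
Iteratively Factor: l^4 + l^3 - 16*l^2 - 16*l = (l + 4)*(l^3 - 3*l^2 - 4*l) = l*(l + 4)*(l^2 - 3*l - 4) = l*(l + 1)*(l + 4)*(l - 4)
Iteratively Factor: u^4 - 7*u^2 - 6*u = (u)*(u^3 - 7*u - 6) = u*(u + 2)*(u^2 - 2*u - 3) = u*(u - 3)*(u + 2)*(u + 1)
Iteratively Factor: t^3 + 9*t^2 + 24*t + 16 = (t + 1)*(t^2 + 8*t + 16) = (t + 1)*(t + 4)*(t + 4)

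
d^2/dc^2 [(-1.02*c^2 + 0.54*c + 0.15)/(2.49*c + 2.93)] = (-3.5527136788005e-15*c - 23.532522)/(15.438249*c^3 + 54.498879*c^2 + 64.129203*c + 25.153757)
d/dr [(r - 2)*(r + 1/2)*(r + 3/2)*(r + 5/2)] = 4*r^3 + 15*r^2/2 - 13*r/2 - 77/8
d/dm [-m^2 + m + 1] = 1 - 2*m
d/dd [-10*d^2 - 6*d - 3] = -20*d - 6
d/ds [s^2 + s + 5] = 2*s + 1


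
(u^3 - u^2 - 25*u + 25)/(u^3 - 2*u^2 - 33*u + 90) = (u^2 + 4*u - 5)/(u^2 + 3*u - 18)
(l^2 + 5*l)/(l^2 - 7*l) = (l + 5)/(l - 7)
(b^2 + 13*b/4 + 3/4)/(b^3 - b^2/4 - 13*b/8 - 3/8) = 2*(b + 3)/(2*b^2 - b - 3)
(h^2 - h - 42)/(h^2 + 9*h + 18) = (h - 7)/(h + 3)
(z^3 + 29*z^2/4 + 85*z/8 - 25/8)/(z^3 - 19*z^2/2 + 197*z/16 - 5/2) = 2*(2*z^2 + 15*z + 25)/(4*z^2 - 37*z + 40)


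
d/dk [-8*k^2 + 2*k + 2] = 2 - 16*k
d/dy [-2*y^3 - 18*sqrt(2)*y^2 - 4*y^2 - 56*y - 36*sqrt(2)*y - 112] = -6*y^2 - 36*sqrt(2)*y - 8*y - 56 - 36*sqrt(2)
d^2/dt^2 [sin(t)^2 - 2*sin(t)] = 2*sin(t) + 2*cos(2*t)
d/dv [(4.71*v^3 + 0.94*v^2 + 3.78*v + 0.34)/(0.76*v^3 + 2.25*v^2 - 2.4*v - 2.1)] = (-1.77635683940025e-15*v^5 + 9.8831*v^4 - 28.3536*v^3 - 41.2092*v^2 - 5.478*v - 7.122)/(0.5776*v^6 + 3.42*v^5 + 1.4145*v^4 - 13.992*v^3 - 3.69*v^2 + 10.08*v + 4.41)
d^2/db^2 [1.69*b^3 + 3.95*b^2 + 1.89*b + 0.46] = 10.14*b + 7.9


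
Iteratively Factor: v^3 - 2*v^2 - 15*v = (v - 5)*(v^2 + 3*v) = (v - 5)*(v + 3)*(v)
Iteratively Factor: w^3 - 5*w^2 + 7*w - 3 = (w - 1)*(w^2 - 4*w + 3) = (w - 1)^2*(w - 3)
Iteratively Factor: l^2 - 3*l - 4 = (l - 4)*(l + 1)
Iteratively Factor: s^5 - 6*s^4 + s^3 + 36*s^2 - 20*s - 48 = (s - 4)*(s^4 - 2*s^3 - 7*s^2 + 8*s + 12) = (s - 4)*(s - 2)*(s^3 - 7*s - 6) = (s - 4)*(s - 2)*(s + 1)*(s^2 - s - 6) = (s - 4)*(s - 2)*(s + 1)*(s + 2)*(s - 3)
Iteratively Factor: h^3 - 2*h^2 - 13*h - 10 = (h - 5)*(h^2 + 3*h + 2) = (h - 5)*(h + 1)*(h + 2)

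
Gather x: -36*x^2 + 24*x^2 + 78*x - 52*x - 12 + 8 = -12*x^2 + 26*x - 4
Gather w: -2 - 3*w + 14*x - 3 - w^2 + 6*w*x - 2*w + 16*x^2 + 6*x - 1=-w^2 + w*(6*x - 5) + 16*x^2 + 20*x - 6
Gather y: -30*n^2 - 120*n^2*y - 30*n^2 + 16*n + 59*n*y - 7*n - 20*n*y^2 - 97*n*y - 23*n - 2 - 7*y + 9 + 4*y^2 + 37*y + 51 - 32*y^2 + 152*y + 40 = -60*n^2 - 14*n + y^2*(-20*n - 28) + y*(-120*n^2 - 38*n + 182) + 98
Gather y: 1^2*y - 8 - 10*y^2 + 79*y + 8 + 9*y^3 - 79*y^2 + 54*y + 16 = 9*y^3 - 89*y^2 + 134*y + 16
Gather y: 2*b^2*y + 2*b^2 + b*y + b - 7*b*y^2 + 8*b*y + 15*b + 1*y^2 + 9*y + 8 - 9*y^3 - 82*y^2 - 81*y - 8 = 2*b^2 + 16*b - 9*y^3 + y^2*(-7*b - 81) + y*(2*b^2 + 9*b - 72)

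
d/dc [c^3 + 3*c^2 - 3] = 3*c*(c + 2)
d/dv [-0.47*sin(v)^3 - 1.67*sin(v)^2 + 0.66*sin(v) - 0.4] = (-1.41*sin(v)^2 - 3.34*sin(v) + 0.66)*cos(v)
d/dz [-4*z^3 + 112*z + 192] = 112 - 12*z^2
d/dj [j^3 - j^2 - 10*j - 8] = 3*j^2 - 2*j - 10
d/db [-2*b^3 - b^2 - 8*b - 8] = -6*b^2 - 2*b - 8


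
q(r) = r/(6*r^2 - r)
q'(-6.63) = -0.00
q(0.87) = 0.24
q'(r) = r*(1 - 12*r)/(6*r^2 - r)^2 + 1/(6*r^2 - r)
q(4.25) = 0.04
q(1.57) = 0.12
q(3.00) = 0.06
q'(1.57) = -0.08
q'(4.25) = -0.01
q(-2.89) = -0.05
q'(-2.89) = -0.02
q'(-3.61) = -0.01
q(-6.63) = -0.02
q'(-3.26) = -0.01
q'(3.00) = -0.02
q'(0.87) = -0.34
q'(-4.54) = -0.01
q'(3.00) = -0.02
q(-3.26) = -0.05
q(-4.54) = -0.04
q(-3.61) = -0.04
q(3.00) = 0.06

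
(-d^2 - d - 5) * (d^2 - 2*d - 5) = -d^4 + d^3 + 2*d^2 + 15*d + 25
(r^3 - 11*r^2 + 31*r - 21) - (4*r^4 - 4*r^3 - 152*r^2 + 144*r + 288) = -4*r^4 + 5*r^3 + 141*r^2 - 113*r - 309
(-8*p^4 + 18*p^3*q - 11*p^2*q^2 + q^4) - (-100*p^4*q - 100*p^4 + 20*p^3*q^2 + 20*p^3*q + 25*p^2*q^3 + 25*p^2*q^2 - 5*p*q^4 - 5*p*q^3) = 100*p^4*q + 92*p^4 - 20*p^3*q^2 - 2*p^3*q - 25*p^2*q^3 - 36*p^2*q^2 + 5*p*q^4 + 5*p*q^3 + q^4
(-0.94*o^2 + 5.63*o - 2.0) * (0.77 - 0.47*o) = 0.4418*o^3 - 3.3699*o^2 + 5.2751*o - 1.54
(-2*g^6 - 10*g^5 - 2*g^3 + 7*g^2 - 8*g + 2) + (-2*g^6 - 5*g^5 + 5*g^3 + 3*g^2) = -4*g^6 - 15*g^5 + 3*g^3 + 10*g^2 - 8*g + 2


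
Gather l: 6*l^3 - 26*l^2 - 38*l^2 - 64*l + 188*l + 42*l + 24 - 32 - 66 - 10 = 6*l^3 - 64*l^2 + 166*l - 84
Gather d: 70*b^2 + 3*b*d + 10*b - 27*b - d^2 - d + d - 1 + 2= 70*b^2 + 3*b*d - 17*b - d^2 + 1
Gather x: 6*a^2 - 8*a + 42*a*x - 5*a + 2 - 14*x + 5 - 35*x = 6*a^2 - 13*a + x*(42*a - 49) + 7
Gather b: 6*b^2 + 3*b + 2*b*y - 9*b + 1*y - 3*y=6*b^2 + b*(2*y - 6) - 2*y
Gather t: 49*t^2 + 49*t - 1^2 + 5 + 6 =49*t^2 + 49*t + 10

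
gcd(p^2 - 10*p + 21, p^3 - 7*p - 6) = p - 3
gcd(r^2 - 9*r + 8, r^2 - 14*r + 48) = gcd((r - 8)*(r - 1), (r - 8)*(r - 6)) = r - 8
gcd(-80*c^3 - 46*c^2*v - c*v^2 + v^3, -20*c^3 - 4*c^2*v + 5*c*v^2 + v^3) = 10*c^2 + 7*c*v + v^2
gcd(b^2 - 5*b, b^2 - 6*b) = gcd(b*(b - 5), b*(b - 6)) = b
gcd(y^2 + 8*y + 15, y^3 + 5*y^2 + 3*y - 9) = y + 3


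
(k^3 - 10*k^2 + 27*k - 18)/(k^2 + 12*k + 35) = (k^3 - 10*k^2 + 27*k - 18)/(k^2 + 12*k + 35)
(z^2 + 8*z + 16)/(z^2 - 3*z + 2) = (z^2 + 8*z + 16)/(z^2 - 3*z + 2)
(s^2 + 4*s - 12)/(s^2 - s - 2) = (s + 6)/(s + 1)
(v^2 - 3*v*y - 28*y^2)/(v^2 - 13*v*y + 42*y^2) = (-v - 4*y)/(-v + 6*y)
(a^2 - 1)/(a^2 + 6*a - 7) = (a + 1)/(a + 7)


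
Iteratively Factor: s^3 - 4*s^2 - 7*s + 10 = (s - 5)*(s^2 + s - 2) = (s - 5)*(s - 1)*(s + 2)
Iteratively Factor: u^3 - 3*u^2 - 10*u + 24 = (u - 2)*(u^2 - u - 12) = (u - 2)*(u + 3)*(u - 4)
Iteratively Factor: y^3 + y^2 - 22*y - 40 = (y - 5)*(y^2 + 6*y + 8) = (y - 5)*(y + 4)*(y + 2)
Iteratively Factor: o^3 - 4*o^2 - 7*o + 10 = (o + 2)*(o^2 - 6*o + 5) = (o - 1)*(o + 2)*(o - 5)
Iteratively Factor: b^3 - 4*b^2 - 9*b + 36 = (b - 4)*(b^2 - 9) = (b - 4)*(b + 3)*(b - 3)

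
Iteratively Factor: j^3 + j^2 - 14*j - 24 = (j + 2)*(j^2 - j - 12) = (j + 2)*(j + 3)*(j - 4)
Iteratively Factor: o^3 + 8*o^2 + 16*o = (o + 4)*(o^2 + 4*o) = o*(o + 4)*(o + 4)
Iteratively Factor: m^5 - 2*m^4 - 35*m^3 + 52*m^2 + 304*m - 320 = (m - 1)*(m^4 - m^3 - 36*m^2 + 16*m + 320) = (m - 1)*(m + 4)*(m^3 - 5*m^2 - 16*m + 80) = (m - 4)*(m - 1)*(m + 4)*(m^2 - m - 20) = (m - 5)*(m - 4)*(m - 1)*(m + 4)*(m + 4)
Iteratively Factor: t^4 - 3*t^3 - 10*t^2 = (t)*(t^3 - 3*t^2 - 10*t) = t*(t + 2)*(t^2 - 5*t) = t*(t - 5)*(t + 2)*(t)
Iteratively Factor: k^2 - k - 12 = (k + 3)*(k - 4)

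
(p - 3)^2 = p^2 - 6*p + 9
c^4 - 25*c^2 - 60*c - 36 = (c - 6)*(c + 1)*(c + 2)*(c + 3)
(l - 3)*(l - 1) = l^2 - 4*l + 3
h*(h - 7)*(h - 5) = h^3 - 12*h^2 + 35*h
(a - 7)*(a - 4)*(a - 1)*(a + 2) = a^4 - 10*a^3 + 15*a^2 + 50*a - 56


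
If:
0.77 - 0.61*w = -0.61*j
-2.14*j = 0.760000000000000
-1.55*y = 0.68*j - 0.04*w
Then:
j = -0.36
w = 0.91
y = 0.18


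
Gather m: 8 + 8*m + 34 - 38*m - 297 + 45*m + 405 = 15*m + 150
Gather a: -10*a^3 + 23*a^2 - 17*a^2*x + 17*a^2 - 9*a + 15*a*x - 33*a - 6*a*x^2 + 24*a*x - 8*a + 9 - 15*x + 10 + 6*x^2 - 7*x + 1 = -10*a^3 + a^2*(40 - 17*x) + a*(-6*x^2 + 39*x - 50) + 6*x^2 - 22*x + 20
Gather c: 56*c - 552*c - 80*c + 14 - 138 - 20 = -576*c - 144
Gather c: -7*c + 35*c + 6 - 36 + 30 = 28*c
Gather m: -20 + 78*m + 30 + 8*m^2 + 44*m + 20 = 8*m^2 + 122*m + 30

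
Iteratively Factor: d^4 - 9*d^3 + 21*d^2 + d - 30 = (d - 3)*(d^3 - 6*d^2 + 3*d + 10) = (d - 5)*(d - 3)*(d^2 - d - 2) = (d - 5)*(d - 3)*(d - 2)*(d + 1)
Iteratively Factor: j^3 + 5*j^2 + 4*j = (j)*(j^2 + 5*j + 4) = j*(j + 1)*(j + 4)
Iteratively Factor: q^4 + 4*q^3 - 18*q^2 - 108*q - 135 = (q - 5)*(q^3 + 9*q^2 + 27*q + 27) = (q - 5)*(q + 3)*(q^2 + 6*q + 9) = (q - 5)*(q + 3)^2*(q + 3)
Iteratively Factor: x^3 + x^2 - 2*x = (x + 2)*(x^2 - x) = x*(x + 2)*(x - 1)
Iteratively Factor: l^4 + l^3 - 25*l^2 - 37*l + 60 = (l + 3)*(l^3 - 2*l^2 - 19*l + 20) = (l - 1)*(l + 3)*(l^2 - l - 20) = (l - 5)*(l - 1)*(l + 3)*(l + 4)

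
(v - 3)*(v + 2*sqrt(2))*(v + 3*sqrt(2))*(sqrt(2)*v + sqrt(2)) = sqrt(2)*v^4 - 2*sqrt(2)*v^3 + 10*v^3 - 20*v^2 + 9*sqrt(2)*v^2 - 24*sqrt(2)*v - 30*v - 36*sqrt(2)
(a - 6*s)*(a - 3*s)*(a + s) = a^3 - 8*a^2*s + 9*a*s^2 + 18*s^3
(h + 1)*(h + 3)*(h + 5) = h^3 + 9*h^2 + 23*h + 15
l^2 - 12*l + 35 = (l - 7)*(l - 5)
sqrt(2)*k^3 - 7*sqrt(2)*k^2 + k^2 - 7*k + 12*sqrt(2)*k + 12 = (k - 4)*(k - 3)*(sqrt(2)*k + 1)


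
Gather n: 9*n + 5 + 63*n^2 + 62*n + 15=63*n^2 + 71*n + 20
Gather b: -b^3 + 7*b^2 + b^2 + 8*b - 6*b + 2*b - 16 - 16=-b^3 + 8*b^2 + 4*b - 32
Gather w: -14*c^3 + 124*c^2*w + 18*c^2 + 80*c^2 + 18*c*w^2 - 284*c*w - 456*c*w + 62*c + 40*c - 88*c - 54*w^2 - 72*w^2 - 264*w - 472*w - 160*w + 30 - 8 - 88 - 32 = -14*c^3 + 98*c^2 + 14*c + w^2*(18*c - 126) + w*(124*c^2 - 740*c - 896) - 98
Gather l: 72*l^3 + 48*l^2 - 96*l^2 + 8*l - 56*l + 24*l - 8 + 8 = 72*l^3 - 48*l^2 - 24*l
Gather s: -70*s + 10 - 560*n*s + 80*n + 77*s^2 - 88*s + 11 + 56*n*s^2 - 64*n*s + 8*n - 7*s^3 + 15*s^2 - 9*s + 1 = 88*n - 7*s^3 + s^2*(56*n + 92) + s*(-624*n - 167) + 22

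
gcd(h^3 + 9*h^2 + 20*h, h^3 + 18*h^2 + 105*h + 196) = h + 4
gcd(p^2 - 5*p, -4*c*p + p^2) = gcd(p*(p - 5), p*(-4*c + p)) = p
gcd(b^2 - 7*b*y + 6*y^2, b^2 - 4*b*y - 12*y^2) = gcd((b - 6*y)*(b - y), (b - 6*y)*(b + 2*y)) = -b + 6*y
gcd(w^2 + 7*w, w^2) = w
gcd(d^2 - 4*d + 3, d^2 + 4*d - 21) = d - 3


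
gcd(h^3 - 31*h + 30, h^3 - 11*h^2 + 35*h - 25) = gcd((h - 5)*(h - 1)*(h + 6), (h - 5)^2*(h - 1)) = h^2 - 6*h + 5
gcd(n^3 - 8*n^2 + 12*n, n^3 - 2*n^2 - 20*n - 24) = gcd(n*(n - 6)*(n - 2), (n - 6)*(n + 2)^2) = n - 6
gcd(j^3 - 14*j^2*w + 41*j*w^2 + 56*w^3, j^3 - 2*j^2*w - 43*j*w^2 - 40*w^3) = -j^2 + 7*j*w + 8*w^2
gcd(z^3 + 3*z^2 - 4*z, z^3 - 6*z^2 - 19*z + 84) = z + 4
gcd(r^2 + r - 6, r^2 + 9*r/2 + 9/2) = r + 3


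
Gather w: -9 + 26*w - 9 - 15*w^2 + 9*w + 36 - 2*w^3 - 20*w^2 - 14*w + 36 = -2*w^3 - 35*w^2 + 21*w + 54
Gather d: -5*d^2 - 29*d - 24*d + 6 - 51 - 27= -5*d^2 - 53*d - 72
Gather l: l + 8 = l + 8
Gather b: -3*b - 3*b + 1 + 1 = 2 - 6*b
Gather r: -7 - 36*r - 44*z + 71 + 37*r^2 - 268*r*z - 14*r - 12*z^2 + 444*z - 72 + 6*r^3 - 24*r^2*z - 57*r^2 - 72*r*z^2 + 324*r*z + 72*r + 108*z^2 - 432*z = 6*r^3 + r^2*(-24*z - 20) + r*(-72*z^2 + 56*z + 22) + 96*z^2 - 32*z - 8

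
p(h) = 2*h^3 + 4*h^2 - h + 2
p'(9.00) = 557.00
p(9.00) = 1775.00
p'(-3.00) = 29.00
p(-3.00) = -13.00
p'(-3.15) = 33.34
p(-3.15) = -17.67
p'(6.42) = 297.66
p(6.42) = 689.66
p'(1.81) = 33.14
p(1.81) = 25.15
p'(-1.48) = 0.30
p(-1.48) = 5.76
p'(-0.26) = -2.67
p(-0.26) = 2.50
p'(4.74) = 171.73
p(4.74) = 300.12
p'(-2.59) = 18.53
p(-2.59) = -3.33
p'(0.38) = 2.91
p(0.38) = 2.31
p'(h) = 6*h^2 + 8*h - 1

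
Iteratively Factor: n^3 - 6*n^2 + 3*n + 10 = (n - 2)*(n^2 - 4*n - 5) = (n - 5)*(n - 2)*(n + 1)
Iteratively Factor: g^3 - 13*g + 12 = (g - 1)*(g^2 + g - 12) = (g - 1)*(g + 4)*(g - 3)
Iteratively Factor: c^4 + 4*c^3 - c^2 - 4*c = (c - 1)*(c^3 + 5*c^2 + 4*c) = (c - 1)*(c + 1)*(c^2 + 4*c) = c*(c - 1)*(c + 1)*(c + 4)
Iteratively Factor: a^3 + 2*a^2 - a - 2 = (a - 1)*(a^2 + 3*a + 2) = (a - 1)*(a + 1)*(a + 2)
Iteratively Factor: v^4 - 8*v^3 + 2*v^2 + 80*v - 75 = (v - 5)*(v^3 - 3*v^2 - 13*v + 15) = (v - 5)^2*(v^2 + 2*v - 3) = (v - 5)^2*(v - 1)*(v + 3)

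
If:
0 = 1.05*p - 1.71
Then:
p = 1.63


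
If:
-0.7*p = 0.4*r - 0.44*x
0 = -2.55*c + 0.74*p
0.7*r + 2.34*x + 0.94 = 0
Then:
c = 0.736742697078832*x + 0.222681072428972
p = 2.53877551020408*x + 0.76734693877551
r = -3.34285714285714*x - 1.34285714285714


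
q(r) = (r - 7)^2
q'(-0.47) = -14.94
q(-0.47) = 55.80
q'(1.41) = -11.18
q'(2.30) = -9.40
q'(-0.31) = -14.62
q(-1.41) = 70.73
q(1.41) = 31.25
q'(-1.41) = -16.82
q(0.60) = 40.96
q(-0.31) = 53.44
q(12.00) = 25.00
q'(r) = 2*r - 14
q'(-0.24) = -14.48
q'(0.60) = -12.80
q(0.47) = 42.64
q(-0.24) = 52.42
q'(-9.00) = -32.00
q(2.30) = 22.09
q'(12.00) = 10.00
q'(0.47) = -13.06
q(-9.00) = 256.00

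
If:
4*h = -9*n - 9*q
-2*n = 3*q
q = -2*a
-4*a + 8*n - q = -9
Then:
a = -9/22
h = 81/88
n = -27/22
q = 9/11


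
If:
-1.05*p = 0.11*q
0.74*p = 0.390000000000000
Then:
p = 0.53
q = -5.03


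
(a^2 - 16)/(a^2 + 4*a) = (a - 4)/a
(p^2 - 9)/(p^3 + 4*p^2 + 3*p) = (p - 3)/(p*(p + 1))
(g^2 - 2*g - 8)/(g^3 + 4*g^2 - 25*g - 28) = (g + 2)/(g^2 + 8*g + 7)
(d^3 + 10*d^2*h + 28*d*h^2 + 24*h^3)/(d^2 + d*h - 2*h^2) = (d^2 + 8*d*h + 12*h^2)/(d - h)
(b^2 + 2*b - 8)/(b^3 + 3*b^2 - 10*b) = (b + 4)/(b*(b + 5))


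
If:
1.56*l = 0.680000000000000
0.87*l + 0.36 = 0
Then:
No Solution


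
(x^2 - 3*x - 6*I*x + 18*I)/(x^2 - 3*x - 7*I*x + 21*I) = (x - 6*I)/(x - 7*I)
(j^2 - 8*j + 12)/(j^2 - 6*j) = (j - 2)/j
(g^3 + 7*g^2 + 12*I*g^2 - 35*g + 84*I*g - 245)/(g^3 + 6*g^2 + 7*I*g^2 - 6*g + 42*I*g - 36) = (g^3 + g^2*(7 + 12*I) + g*(-35 + 84*I) - 245)/(g^3 + g^2*(6 + 7*I) + g*(-6 + 42*I) - 36)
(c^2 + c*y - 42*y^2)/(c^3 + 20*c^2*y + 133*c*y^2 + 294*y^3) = (c - 6*y)/(c^2 + 13*c*y + 42*y^2)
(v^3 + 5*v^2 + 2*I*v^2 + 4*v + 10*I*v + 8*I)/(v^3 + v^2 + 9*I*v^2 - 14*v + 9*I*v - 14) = (v + 4)/(v + 7*I)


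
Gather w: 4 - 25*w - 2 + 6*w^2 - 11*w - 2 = 6*w^2 - 36*w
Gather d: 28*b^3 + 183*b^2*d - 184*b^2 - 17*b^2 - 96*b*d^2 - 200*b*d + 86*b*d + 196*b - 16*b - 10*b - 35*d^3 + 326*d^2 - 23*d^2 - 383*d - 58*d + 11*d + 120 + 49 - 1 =28*b^3 - 201*b^2 + 170*b - 35*d^3 + d^2*(303 - 96*b) + d*(183*b^2 - 114*b - 430) + 168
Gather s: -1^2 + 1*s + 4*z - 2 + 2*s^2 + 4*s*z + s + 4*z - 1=2*s^2 + s*(4*z + 2) + 8*z - 4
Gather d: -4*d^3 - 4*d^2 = -4*d^3 - 4*d^2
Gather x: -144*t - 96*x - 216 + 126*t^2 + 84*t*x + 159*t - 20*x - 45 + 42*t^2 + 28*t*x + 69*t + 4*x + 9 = 168*t^2 + 84*t + x*(112*t - 112) - 252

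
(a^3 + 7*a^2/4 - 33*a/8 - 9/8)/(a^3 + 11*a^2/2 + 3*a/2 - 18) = (a + 1/4)/(a + 4)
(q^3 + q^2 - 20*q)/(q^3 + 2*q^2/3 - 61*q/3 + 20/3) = 3*q/(3*q - 1)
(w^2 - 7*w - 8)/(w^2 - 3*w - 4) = (w - 8)/(w - 4)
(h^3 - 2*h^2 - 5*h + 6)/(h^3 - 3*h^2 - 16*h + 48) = (h^2 + h - 2)/(h^2 - 16)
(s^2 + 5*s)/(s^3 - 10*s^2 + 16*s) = (s + 5)/(s^2 - 10*s + 16)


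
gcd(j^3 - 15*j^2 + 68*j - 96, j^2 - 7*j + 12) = j^2 - 7*j + 12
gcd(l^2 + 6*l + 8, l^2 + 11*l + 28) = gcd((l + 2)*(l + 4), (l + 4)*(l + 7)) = l + 4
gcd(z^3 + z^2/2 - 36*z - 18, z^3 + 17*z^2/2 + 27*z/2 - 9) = z + 6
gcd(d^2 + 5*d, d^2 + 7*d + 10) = d + 5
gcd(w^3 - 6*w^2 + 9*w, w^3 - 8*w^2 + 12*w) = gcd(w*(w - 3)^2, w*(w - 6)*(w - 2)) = w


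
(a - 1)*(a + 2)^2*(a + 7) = a^4 + 10*a^3 + 21*a^2 - 4*a - 28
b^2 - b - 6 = (b - 3)*(b + 2)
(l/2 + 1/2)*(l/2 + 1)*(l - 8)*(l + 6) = l^4/4 + l^3/4 - 13*l^2 - 37*l - 24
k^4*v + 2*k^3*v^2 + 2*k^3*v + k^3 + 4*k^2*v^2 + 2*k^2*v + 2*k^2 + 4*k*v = k*(k + 2)*(k + 2*v)*(k*v + 1)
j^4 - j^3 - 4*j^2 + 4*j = j*(j - 2)*(j - 1)*(j + 2)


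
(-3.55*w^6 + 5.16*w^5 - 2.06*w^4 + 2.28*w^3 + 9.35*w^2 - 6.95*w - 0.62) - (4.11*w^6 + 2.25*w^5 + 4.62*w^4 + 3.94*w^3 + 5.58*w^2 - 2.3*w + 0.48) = -7.66*w^6 + 2.91*w^5 - 6.68*w^4 - 1.66*w^3 + 3.77*w^2 - 4.65*w - 1.1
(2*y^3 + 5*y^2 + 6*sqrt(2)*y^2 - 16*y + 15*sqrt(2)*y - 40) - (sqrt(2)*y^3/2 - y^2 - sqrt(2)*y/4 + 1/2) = -sqrt(2)*y^3/2 + 2*y^3 + 6*y^2 + 6*sqrt(2)*y^2 - 16*y + 61*sqrt(2)*y/4 - 81/2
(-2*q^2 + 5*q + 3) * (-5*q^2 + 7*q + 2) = 10*q^4 - 39*q^3 + 16*q^2 + 31*q + 6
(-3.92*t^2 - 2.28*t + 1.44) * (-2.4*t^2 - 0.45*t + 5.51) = 9.408*t^4 + 7.236*t^3 - 24.0292*t^2 - 13.2108*t + 7.9344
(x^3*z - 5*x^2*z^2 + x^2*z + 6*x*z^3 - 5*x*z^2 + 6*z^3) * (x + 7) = x^4*z - 5*x^3*z^2 + 8*x^3*z + 6*x^2*z^3 - 40*x^2*z^2 + 7*x^2*z + 48*x*z^3 - 35*x*z^2 + 42*z^3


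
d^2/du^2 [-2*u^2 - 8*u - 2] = -4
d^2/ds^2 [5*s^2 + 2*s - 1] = 10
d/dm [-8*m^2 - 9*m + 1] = -16*m - 9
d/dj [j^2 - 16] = 2*j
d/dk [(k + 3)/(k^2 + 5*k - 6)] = (k^2 + 5*k - (k + 3)*(2*k + 5) - 6)/(k^2 + 5*k - 6)^2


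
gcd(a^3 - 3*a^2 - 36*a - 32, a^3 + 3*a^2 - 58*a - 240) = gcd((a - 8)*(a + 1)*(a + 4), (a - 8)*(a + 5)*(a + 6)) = a - 8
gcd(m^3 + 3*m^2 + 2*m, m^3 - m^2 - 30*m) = m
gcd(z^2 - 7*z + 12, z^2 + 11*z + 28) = 1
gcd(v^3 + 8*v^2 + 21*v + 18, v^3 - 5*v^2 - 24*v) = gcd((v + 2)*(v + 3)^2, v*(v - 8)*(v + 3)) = v + 3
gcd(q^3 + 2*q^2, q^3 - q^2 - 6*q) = q^2 + 2*q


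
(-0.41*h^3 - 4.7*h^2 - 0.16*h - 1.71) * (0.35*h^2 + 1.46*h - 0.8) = -0.1435*h^5 - 2.2436*h^4 - 6.59*h^3 + 2.9279*h^2 - 2.3686*h + 1.368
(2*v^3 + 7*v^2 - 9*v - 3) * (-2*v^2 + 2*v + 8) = -4*v^5 - 10*v^4 + 48*v^3 + 44*v^2 - 78*v - 24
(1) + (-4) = -3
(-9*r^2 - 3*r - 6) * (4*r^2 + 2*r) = -36*r^4 - 30*r^3 - 30*r^2 - 12*r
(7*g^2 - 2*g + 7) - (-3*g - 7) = 7*g^2 + g + 14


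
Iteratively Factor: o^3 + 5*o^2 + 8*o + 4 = (o + 2)*(o^2 + 3*o + 2) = (o + 1)*(o + 2)*(o + 2)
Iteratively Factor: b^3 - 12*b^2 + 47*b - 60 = (b - 5)*(b^2 - 7*b + 12) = (b - 5)*(b - 3)*(b - 4)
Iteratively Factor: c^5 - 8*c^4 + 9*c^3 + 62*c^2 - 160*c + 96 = (c - 2)*(c^4 - 6*c^3 - 3*c^2 + 56*c - 48) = (c - 2)*(c - 1)*(c^3 - 5*c^2 - 8*c + 48) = (c - 4)*(c - 2)*(c - 1)*(c^2 - c - 12) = (c - 4)^2*(c - 2)*(c - 1)*(c + 3)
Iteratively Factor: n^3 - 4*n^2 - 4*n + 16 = (n - 4)*(n^2 - 4) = (n - 4)*(n - 2)*(n + 2)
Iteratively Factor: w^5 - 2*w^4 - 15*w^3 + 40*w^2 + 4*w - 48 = (w - 2)*(w^4 - 15*w^2 + 10*w + 24) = (w - 2)*(w + 1)*(w^3 - w^2 - 14*w + 24) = (w - 3)*(w - 2)*(w + 1)*(w^2 + 2*w - 8) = (w - 3)*(w - 2)*(w + 1)*(w + 4)*(w - 2)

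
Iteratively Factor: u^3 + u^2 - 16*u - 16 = (u - 4)*(u^2 + 5*u + 4) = (u - 4)*(u + 4)*(u + 1)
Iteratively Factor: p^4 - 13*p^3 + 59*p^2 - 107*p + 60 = (p - 3)*(p^3 - 10*p^2 + 29*p - 20) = (p - 3)*(p - 1)*(p^2 - 9*p + 20) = (p - 4)*(p - 3)*(p - 1)*(p - 5)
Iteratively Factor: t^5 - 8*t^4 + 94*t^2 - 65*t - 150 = (t + 1)*(t^4 - 9*t^3 + 9*t^2 + 85*t - 150) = (t + 1)*(t + 3)*(t^3 - 12*t^2 + 45*t - 50) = (t - 5)*(t + 1)*(t + 3)*(t^2 - 7*t + 10) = (t - 5)^2*(t + 1)*(t + 3)*(t - 2)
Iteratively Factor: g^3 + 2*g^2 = (g)*(g^2 + 2*g) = g^2*(g + 2)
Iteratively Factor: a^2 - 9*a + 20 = (a - 5)*(a - 4)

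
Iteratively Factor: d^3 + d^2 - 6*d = (d - 2)*(d^2 + 3*d) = (d - 2)*(d + 3)*(d)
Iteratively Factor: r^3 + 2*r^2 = (r)*(r^2 + 2*r) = r*(r + 2)*(r)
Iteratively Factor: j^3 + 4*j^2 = (j + 4)*(j^2) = j*(j + 4)*(j)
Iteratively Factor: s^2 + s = (s + 1)*(s)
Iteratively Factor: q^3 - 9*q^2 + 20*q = (q)*(q^2 - 9*q + 20) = q*(q - 4)*(q - 5)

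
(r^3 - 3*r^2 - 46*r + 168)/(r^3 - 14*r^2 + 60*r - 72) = (r^2 + 3*r - 28)/(r^2 - 8*r + 12)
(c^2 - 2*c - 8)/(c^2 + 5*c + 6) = (c - 4)/(c + 3)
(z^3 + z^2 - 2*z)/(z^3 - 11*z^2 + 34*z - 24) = z*(z + 2)/(z^2 - 10*z + 24)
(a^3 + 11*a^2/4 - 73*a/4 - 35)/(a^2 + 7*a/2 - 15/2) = (4*a^2 - 9*a - 28)/(2*(2*a - 3))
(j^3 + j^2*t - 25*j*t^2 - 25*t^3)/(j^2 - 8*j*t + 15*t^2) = (-j^2 - 6*j*t - 5*t^2)/(-j + 3*t)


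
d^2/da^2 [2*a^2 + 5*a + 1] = 4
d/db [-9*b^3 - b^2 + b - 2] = -27*b^2 - 2*b + 1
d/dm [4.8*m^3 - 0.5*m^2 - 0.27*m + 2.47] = 14.4*m^2 - 1.0*m - 0.27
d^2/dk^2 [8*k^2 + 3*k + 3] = 16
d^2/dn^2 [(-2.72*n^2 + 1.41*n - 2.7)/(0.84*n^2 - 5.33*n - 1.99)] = (1.77635683940025e-15*n^4 - 22.366176*n^3 - 38.7112320000001*n^2 + 86.672376*n - 213.888538)/(0.592704*n^6 - 11.282544*n^5 + 67.377996*n^4 - 97.961669*n^3 - 159.621681*n^2 - 63.321999*n - 7.880599)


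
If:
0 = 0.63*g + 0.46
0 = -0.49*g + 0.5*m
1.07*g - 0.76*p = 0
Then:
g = -0.73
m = -0.72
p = -1.03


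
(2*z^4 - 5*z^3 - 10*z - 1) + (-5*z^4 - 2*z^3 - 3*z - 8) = -3*z^4 - 7*z^3 - 13*z - 9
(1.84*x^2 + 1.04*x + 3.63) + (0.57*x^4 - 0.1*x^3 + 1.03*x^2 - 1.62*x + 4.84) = 0.57*x^4 - 0.1*x^3 + 2.87*x^2 - 0.58*x + 8.47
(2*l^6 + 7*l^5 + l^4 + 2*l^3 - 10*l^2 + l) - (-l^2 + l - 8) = 2*l^6 + 7*l^5 + l^4 + 2*l^3 - 9*l^2 + 8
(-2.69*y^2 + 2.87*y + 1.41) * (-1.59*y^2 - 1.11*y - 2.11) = 4.2771*y^4 - 1.5774*y^3 + 0.2483*y^2 - 7.6208*y - 2.9751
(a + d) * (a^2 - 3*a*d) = a^3 - 2*a^2*d - 3*a*d^2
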